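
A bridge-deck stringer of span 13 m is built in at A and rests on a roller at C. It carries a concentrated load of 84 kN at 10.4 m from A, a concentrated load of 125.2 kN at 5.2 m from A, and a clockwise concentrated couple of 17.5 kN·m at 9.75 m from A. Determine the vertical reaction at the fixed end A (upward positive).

Release the roller at C. Primary structure: cantilever fixed at A.
Primary-structure tip deflection at C by superposition:
  point load 84 at a = 10.4: Pa²(3L − a)/(6EI) = 43307/EI
  point load 125.2 at a = 5.2: Pa²(3L − a)/(6EI) = 19071/EI
  clockwise couple 17.5 at a = 9.75: M₀a(2L − a)/(2EI) = 1386/EI
  δ_0 = 63765/EI
Tip deflection under a unit load at C: L³/(3EI) = 732.3/EI.
The prop prevents deflection at C: R_C = δ_0/δ_{CC} = 63765/732.3 = 87.07 kN.
Vertical equilibrium: R_A = ΣP − R_C = 209.2 − 87.07 = 122.1 kN.

R_A = 122.1 kN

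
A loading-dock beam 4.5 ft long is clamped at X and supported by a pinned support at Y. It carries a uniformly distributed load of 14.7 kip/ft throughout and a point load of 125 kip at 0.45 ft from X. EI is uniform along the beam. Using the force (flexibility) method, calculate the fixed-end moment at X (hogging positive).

M_X = 85.3 kip·ft

Remove the prop at Y; the released (primary) structure is a cantilever built in at X.
Deflection at Y on the released cantilever, summing each load's contribution:
  UDL 14.7: wL⁴/(8EI) = 753.5/EI
  point load 125 at a = 0.45: Pa²(3L − a)/(6EI) = 55.05/EI
  δ_0 = 808.5/EI
Tip deflection under a unit load at Y: L³/(3EI) = 30.38/EI.
Compatibility at Y: δ_0 − R_Y·δ_{YY} = 0, so R_Y = 808.5/30.38 = 26.62 kip.
Moment equilibrium about X: M_X = Σ(load moments about X) − R_Y·L = 205.1 − 26.62×4.5 = 85.3 kip·ft.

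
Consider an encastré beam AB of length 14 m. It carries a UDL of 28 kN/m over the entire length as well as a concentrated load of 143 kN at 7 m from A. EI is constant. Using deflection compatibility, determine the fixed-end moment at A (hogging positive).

M_A = 707.6 kN·m

Take the two fixed-end moments M_A, M_B as redundants; the released structure is the simple span AB.
Simple-span end rotations at A and B under the given loads:
  at A: UDL 28: wL³/(24EI) = 3201/EI
  at B: UDL 28: wL³/(24EI) = 3201/EI
  at A: point load 143 at a = 7: Pab(L + b)/(6LEI) = 1752/EI
  at B: point load 143 at a = 7: Pab(L + a)/(6LEI) = 1752/EI
  θ_A0 = 4953/EI,  θ_B0 = 4953/EI
Flexibility coefficients: a unit moment at one end gives L/(3EI) there and L/(6EI) at the far end, so f₁₁ = f₂₂ = 4.667/EI and f₁₂ = f₂₁ = 2.333/EI.
Compatibility — zero rotation at each built-in end:
  4.667 M_A + 2.333 M_B = 4953
  2.333 M_A + 4.667 M_B = 4953
Solving the pair gives M_A = 707.6 kN·m and M_B = 707.6 kN·m (hogging).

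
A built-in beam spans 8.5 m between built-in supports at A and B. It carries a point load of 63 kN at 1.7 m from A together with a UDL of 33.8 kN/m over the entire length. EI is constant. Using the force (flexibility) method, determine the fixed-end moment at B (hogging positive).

Take the two fixed-end moments M_A, M_B as redundants; the released structure is the simple span AB.
End rotations of the released simple span under the applied load (×1/EI):
  at A: point load 63 at a = 1.7: Pab(L + b)/(6LEI) = 218.5/EI
  at B: point load 63 at a = 1.7: Pab(L + a)/(6LEI) = 145.7/EI
  at A: UDL 33.8: wL³/(24EI) = 864.9/EI
  at B: UDL 33.8: wL³/(24EI) = 864.9/EI
  θ_A0 = 1083/EI,  θ_B0 = 1011/EI
Flexibility coefficients: a unit moment at one end gives L/(3EI) there and L/(6EI) at the far end, so f₁₁ = f₂₂ = 2.833/EI and f₁₂ = f₂₁ = 1.417/EI.
Compatibility — zero rotation at each built-in end:
  2.833 M_A + 1.417 M_B = 1083
  1.417 M_A + 2.833 M_B = 1011
Solving the pair gives M_A = 272 kN·m and M_B = 220.6 kN·m (hogging).

M_B = 220.6 kN·m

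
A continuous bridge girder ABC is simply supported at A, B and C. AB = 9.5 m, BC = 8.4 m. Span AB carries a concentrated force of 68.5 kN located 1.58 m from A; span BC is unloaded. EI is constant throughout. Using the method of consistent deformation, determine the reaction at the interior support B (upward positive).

R_B = 17.66 kN

Take M_B as the redundant. Released structure: two simple spans AB and BC with a hinge at B.
Discontinuity in slope at B on the released structure — sum the simple-span end rotations:
  span AB: point load 68.5 at a = 1.58: Pab(L + a)/(6LEI) = 166.6/EI
  relative rotation θ_0 = (166.6 + 0)/EI = 166.6/EI
A unit hogging moment at B produces rotation L₁/(3EI) + L₂/(3EI) = 5.967/EI.
Slope continuity at B: θ_0 = M_B·5.967/EI, so M_B = 166.6/5.967 = 27.93 kN·m (hogging).
Span AB, ΣM about A with M_B applied at B: R_B^{AB}·9.5 = 108.2 + 27.93, so R_B^{AB} = 14.33 kN and R_A = 68.5 − 14.33 = 54.17 kN.
Span BC, ΣM about C: R_B^{BC}·8.4 = 0 + 27.93, so R_B^{BC} = 3.325 kN and R_C = 0 − 3.325 = -3.325 kN.
R_B = 14.33 + 3.325 = 17.66 kN.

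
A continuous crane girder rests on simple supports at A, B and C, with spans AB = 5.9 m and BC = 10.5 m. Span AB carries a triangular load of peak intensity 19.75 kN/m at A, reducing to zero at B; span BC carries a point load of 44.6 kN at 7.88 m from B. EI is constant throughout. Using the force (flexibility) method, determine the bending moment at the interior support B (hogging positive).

Take M_B as the redundant. Released structure: two simple spans AB and BC with a hinge at B.
Rotations at B on the released spans (each span's end-slope, ×1/EI):
  span AB: triangular load, peak 19.75: 7w₀L³/(360EI) = 78.87/EI
  span BC: point load 44.6 at a = 7.88: Pab(L + b)/(6LEI) = 191.8/EI
  relative rotation θ_0 = (78.87 + 191.8)/EI = 270.6/EI
A unit hogging moment at B produces rotation L₁/(3EI) + L₂/(3EI) = 5.467/EI.
Compatibility: M_B·(L₁+L₂)/(3EI) = θ_0, giving M_B = 49.51 kN·m (hogging).

M_B = 49.51 kN·m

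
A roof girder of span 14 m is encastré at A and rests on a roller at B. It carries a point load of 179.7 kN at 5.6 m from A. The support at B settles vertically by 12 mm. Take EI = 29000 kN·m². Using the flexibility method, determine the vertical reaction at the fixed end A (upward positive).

R_A = 142.7 kN

Remove the prop at B; the released (primary) structure is a cantilever built in at A.
Primary-structure tip deflection at B by superposition:
  point load 179.7 at a = 5.6: Pa²(3L − a)/(6EI) = 34188/EI
Flexibility coefficient — unit upward force at B: δ_{BB} = L³/(3EI) = 914.7/EI.
With EI = 29000 kN·m²: δ_0 = 1.1789 m and δ_{BB} = 0.03154 m/kN.
Compatibility — the beam at B must follow the support down by 0.012 m: δ_0 − R_B·δ_{BB} = 0.012, so R_B = (1.1789 − 0.012)/0.03154 = 37 kN.
Vertical equilibrium: R_A = ΣP − R_B = 179.7 − 37 = 142.7 kN.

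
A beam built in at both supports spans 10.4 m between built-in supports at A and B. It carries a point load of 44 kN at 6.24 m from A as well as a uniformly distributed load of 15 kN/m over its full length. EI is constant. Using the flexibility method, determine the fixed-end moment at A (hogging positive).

M_A = 179.1 kN·m

Take the two fixed-end moments M_A, M_B as redundants; the released structure is the simple span AB.
Simple-span end rotations at A and B under the given loads:
  at A: point load 44 at a = 6.24: Pab(L + b)/(6LEI) = 266.5/EI
  at B: point load 44 at a = 6.24: Pab(L + a)/(6LEI) = 304.6/EI
  at A: UDL 15: wL³/(24EI) = 703/EI
  at B: UDL 15: wL³/(24EI) = 703/EI
  θ_A0 = 969.5/EI,  θ_B0 = 1008/EI
Flexibility coefficients: a unit moment at one end gives L/(3EI) there and L/(6EI) at the far end, so f₁₁ = f₂₂ = 3.467/EI and f₁₂ = f₂₁ = 1.733/EI.
Compatibility — zero rotation at each built-in end:
  3.467 M_A + 1.733 M_B = 969.5
  1.733 M_A + 3.467 M_B = 1008
Solving the pair gives M_A = 179.1 kN·m and M_B = 201.1 kN·m (hogging).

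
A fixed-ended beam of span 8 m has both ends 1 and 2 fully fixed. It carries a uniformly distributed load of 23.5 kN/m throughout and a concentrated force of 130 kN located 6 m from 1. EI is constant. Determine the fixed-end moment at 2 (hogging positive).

Release both end moments; the primary structure is a simply-supported span 12 with redundants M_1 and M_2.
On the primary (simply-supported) span, the end slopes from the loading are:
  at 1: UDL 23.5: wL³/(24EI) = 501.3/EI
  at 2: UDL 23.5: wL³/(24EI) = 501.3/EI
  at 1: point load 130 at a = 6: Pab(L + b)/(6LEI) = 325/EI
  at 2: point load 130 at a = 6: Pab(L + a)/(6LEI) = 455/EI
  θ_10 = 826.3/EI,  θ_20 = 956.3/EI
Flexibility coefficients: a unit moment at one end gives L/(3EI) there and L/(6EI) at the far end, so f₁₁ = f₂₂ = 2.667/EI and f₁₂ = f₂₁ = 1.333/EI.
Compatibility — zero rotation at each built-in end:
  2.667 M_1 + 1.333 M_2 = 826.3
  1.333 M_1 + 2.667 M_2 = 956.3
Solving the pair gives M_1 = 174.1 kN·m and M_2 = 271.6 kN·m (hogging).

M_2 = 271.6 kN·m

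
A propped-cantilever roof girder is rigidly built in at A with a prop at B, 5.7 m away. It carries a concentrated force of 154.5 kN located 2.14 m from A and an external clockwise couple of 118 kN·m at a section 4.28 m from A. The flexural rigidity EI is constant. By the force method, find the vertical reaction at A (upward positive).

Remove the prop at B; the released (primary) structure is a cantilever built in at A.
Downward deflection at the released point B due to the loads:
  point load 154.5 at a = 2.14: Pa²(3L − a)/(6EI) = 1764/EI
  clockwise couple 118 at a = 4.28: M₀a(2L − a)/(2EI) = 1798/EI
  δ_0 = 3562/EI
Tip deflection under a unit load at B: L³/(3EI) = 61.73/EI.
Compatibility at B: δ_0 − R_B·δ_{BB} = 0, so R_B = 3562/61.73 = 57.7 kN.
Vertical equilibrium: R_A = ΣP − R_B = 154.5 − 57.7 = 96.8 kN.

R_A = 96.8 kN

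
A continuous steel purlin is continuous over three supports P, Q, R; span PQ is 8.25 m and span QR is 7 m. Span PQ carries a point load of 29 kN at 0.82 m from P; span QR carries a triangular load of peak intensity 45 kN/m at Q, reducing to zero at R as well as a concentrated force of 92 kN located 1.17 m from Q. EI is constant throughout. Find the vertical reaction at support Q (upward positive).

Release continuity at Q by inserting a hinge; the redundant is the internal moment M_Q. The primary structure is two simply-supported spans PQ and QR.
Rotations at Q on the released spans (each span's end-slope, ×1/EI):
  span PQ: point load 29 at a = 0.82: Pab(L + a)/(6LEI) = 32.37/EI
  span QR: triangular load, peak 45: w₀L³/(45EI) = 343/EI
  span QR: point load 92 at a = 1.17: Pab(L + b)/(6LEI) = 191.7/EI
  relative rotation θ_0 = (32.37 + 534.7)/EI = 567.1/EI
A unit hogging moment at Q produces rotation L₁/(3EI) + L₂/(3EI) = 5.083/EI.
Slope continuity at Q: θ_0 = M_Q·5.083/EI, so M_Q = 567.1/5.083 = 111.6 kN·m (hogging).
Span PQ, ΣM about P with M_Q applied at Q: R_Q^{PQ}·8.25 = 23.78 + 111.6, so R_Q^{PQ} = 16.4 kN and R_P = 29 − 16.4 = 12.6 kN.
Span QR, ΣM about R: R_Q^{QR}·7 = 1271 + 111.6, so R_Q^{QR} = 197.6 kN and R_R = 249.5 − 197.6 = 51.94 kN.
R_Q = 16.4 + 197.6 = 214 kN.

R_Q = 214 kN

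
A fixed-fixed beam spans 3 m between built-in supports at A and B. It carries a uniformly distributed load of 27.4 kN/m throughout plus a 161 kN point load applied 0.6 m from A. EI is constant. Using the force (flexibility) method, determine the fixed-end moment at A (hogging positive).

M_A = 82.37 kN·m

Take the two fixed-end moments M_A, M_B as redundants; the released structure is the simple span AB.
On the primary (simply-supported) span, the end slopes from the loading are:
  at A: UDL 27.4: wL³/(24EI) = 30.82/EI
  at B: UDL 27.4: wL³/(24EI) = 30.82/EI
  at A: point load 161 at a = 0.6: Pab(L + b)/(6LEI) = 69.55/EI
  at B: point load 161 at a = 0.6: Pab(L + a)/(6LEI) = 46.37/EI
  θ_A0 = 100.4/EI,  θ_B0 = 77.19/EI
Flexibility coefficients: a unit moment at one end gives L/(3EI) there and L/(6EI) at the far end, so f₁₁ = f₂₂ = 1/EI and f₁₂ = f₂₁ = 0.5/EI.
Compatibility — zero rotation at each built-in end:
  1 M_A + 0.5 M_B = 100.4
  0.5 M_A + 1 M_B = 77.19
Solving the pair gives M_A = 82.37 kN·m and M_B = 36.01 kN·m (hogging).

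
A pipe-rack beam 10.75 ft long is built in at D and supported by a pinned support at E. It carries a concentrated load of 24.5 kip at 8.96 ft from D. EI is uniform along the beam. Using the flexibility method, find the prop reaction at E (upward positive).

Release the roller at E. Primary structure: cantilever fixed at D.
Downward deflection at the released point E due to the loads:
  point load 24.5 at a = 8.96: Pa²(3L − a)/(6EI) = 7635/EI
Tip deflection under a unit load at E: L³/(3EI) = 414.1/EI.
Compatibility at E: δ_0 − R_E·δ_{EE} = 0, so R_E = 7635/414.1 = 18.44 kip.

R_E = 18.44 kip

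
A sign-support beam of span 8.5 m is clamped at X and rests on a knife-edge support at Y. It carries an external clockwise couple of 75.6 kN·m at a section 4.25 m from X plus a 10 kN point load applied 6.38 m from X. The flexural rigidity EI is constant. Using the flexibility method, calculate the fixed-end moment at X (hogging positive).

M_X = 0.4906 kN·m

Choose R_Y as the redundant. The primary structure is the cantilever fixed at X.
Primary-structure tip deflection at Y by superposition:
  clockwise couple 75.6 at a = 4.25: M₀a(2L − a)/(2EI) = 2048/EI
  point load 10 at a = 6.38: Pa²(3L − a)/(6EI) = 1297/EI
  δ_0 = 3345/EI
Flexibility coefficient — unit upward force at Y: δ_{YY} = L³/(3EI) = 204.7/EI.
Compatibility at Y: δ_0 − R_Y·δ_{YY} = 0, so R_Y = 3345/204.7 = 16.34 kN.
Moment equilibrium about X: M_X = Σ(load moments about X) − R_Y·L = 139.4 − 16.34×8.5 = 0.4906 kN·m.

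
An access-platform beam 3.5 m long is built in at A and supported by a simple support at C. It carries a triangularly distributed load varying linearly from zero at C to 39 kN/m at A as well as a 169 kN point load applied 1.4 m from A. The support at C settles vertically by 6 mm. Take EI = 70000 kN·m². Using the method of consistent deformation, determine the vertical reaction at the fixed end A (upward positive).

Remove the prop at C; the released (primary) structure is a cantilever built in at A.
Free-end deflection of the primary structure under the applied loading (downward +):
  triangular load, peak 39 at the fixed end: w₀L⁴/(30EI) = 195.1/EI
  point load 169 at a = 1.4: Pa²(3L − a)/(6EI) = 502.4/EI
  δ_0 = 697.5/EI
Flexibility coefficient — unit upward force at C: δ_{CC} = L³/(3EI) = 14.29/EI.
With EI = 70000 kN·m²: δ_0 = 0.009964 m and δ_{CC} = 0.000204 m/kN.
Compatibility — the beam at C must follow the support down by 0.006 m: δ_0 − R_C·δ_{CC} = 0.006, so R_C = (0.009964 − 0.006)/0.000204 = 19.41 kN.
Vertical equilibrium: R_A = ΣP − R_C = 237.2 − 19.41 = 217.8 kN.

R_A = 217.8 kN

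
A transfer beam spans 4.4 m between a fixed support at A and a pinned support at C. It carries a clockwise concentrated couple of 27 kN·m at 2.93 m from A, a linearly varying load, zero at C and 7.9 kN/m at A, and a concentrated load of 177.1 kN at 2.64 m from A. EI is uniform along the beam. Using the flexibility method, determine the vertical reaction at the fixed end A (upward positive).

R_A = 106.3 kN

Release the roller at C. Primary structure: cantilever fixed at A.
Downward deflection at the released point C due to the loads:
  clockwise couple 27 at a = 2.93: M₀a(2L − a)/(2EI) = 232.2/EI
  triangular load, peak 7.9 at the fixed end: w₀L⁴/(30EI) = 98.7/EI
  point load 177.1 at a = 2.64: Pa²(3L − a)/(6EI) = 2172/EI
  δ_0 = 2503/EI
Flexibility coefficient — unit upward force at C: δ_{CC} = L³/(3EI) = 28.39/EI.
Compatibility at C: δ_0 − R_C·δ_{CC} = 0, so R_C = 2503/28.39 = 88.16 kN.
Vertical equilibrium: R_A = ΣP − R_C = 194.5 − 88.16 = 106.3 kN.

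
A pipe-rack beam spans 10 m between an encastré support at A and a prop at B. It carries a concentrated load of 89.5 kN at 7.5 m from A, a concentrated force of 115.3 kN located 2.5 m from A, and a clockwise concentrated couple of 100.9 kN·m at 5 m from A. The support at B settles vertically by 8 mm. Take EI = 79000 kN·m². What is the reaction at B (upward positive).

Release the roller at B. Primary structure: cantilever fixed at A.
Free-end deflection of the primary structure under the applied loading (downward +):
  point load 89.5 at a = 7.5: Pa²(3L − a)/(6EI) = 18879/EI
  point load 115.3 at a = 2.5: Pa²(3L − a)/(6EI) = 3303/EI
  clockwise couple 100.9 at a = 5: M₀a(2L − a)/(2EI) = 3784/EI
  δ_0 = 25966/EI
Tip deflection under a unit load at B: L³/(3EI) = 333.3/EI.
With EI = 79000 kN·m²: δ_0 = 0.32868 m and δ_{BB} = 0.004219 m/kN.
Compatibility — the beam at B must follow the support down by 0.008 m: δ_0 − R_B·δ_{BB} = 0.008, so R_B = (0.32868 − 0.008)/0.004219 = 76 kN.

R_B = 76 kN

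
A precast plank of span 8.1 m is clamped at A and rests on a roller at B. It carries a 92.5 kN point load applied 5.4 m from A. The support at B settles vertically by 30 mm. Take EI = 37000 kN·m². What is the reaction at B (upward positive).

R_B = 41.7 kN

Remove the prop at B; the released (primary) structure is a cantilever built in at A.
Free-end deflection of the primary structure under the applied loading (downward +):
  point load 92.5 at a = 5.4: Pa²(3L − a)/(6EI) = 8496/EI
Tip deflection under a unit load at B: L³/(3EI) = 177.1/EI.
With EI = 37000 kN·m²: δ_0 = 0.22964 m and δ_{BB} = 0.004788 m/kN.
Compatibility — the beam at B must follow the support down by 0.03 m: δ_0 − R_B·δ_{BB} = 0.03, so R_B = (0.22964 − 0.03)/0.004788 = 41.7 kN.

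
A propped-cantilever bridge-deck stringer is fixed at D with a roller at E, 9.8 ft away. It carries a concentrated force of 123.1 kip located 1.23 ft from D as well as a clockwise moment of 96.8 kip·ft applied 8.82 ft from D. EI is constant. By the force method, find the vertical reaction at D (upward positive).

R_D = 105.6 kip

Remove the prop at E; the released (primary) structure is a cantilever built in at D.
Primary-structure tip deflection at E by superposition:
  point load 123.1 at a = 1.23: Pa²(3L − a)/(6EI) = 874.4/EI
  clockwise couple 96.8 at a = 8.82: M₀a(2L − a)/(2EI) = 4602/EI
  δ_0 = 5476/EI
Flexibility coefficient — unit upward force at E: δ_{EE} = L³/(3EI) = 313.7/EI.
Compatibility at E: δ_0 − R_E·δ_{EE} = 0, so R_E = 5476/313.7 = 17.46 kip.
Vertical equilibrium: R_D = ΣP − R_E = 123.1 − 17.46 = 105.6 kip.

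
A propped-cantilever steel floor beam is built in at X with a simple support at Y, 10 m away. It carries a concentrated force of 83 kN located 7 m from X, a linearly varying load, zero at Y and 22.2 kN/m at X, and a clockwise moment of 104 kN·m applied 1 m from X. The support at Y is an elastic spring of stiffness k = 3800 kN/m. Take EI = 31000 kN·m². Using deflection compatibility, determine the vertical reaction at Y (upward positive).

R_Y = 70.22 kN

Take the reaction at Y as the redundant and release it; the primary structure is a cantilever fixed at X.
Deflection at Y on the released cantilever, summing each load's contribution:
  point load 83 at a = 7: Pa²(3L − a)/(6EI) = 15590/EI
  triangular load, peak 22.2 at the fixed end: w₀L⁴/(30EI) = 7400/EI
  clockwise couple 104 at a = 1: M₀a(2L − a)/(2EI) = 988/EI
  δ_0 = 23978/EI
Flexibility coefficient — unit upward force at Y: δ_{YY} = L³/(3EI) = 333.3/EI.
With EI = 31000 kN·m²: δ_0 = 0.77349 m and δ_{YY} = 0.010753 m/kN.
Compatibility — the spring shortens by R_Y/k under the reaction it provides: δ_0 − R_Y·δ_{YY} = R_Y/k. With 1/k = 0.000263 m/kN, R_Y = δ_0 / (δ_{YY} + 1/k) = 0.77349 / (0.010753 + 0.000263) = 70.22 kN.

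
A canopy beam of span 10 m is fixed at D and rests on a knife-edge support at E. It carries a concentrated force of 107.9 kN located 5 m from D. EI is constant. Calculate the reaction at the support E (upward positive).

R_E = 33.72 kN

Choose R_E as the redundant. The primary structure is the cantilever fixed at D.
Deflection at E on the released cantilever, summing each load's contribution:
  point load 107.9 at a = 5: Pa²(3L − a)/(6EI) = 11240/EI
Flexibility coefficient — unit upward force at E: δ_{EE} = L³/(3EI) = 333.3/EI.
Compatibility at E: δ_0 − R_E·δ_{EE} = 0, so R_E = 11240/333.3 = 33.72 kN.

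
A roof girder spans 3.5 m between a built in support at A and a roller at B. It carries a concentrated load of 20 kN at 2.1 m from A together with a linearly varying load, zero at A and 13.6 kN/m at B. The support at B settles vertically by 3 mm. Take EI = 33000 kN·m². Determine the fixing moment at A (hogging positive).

Take the reaction at B as the redundant and release it; the primary structure is a cantilever fixed at A.
Downward deflection at the released point B due to the loads:
  point load 20 at a = 2.1: Pa²(3L − a)/(6EI) = 123.5/EI
  triangular load, peak 13.6 at the free end: 11w₀L⁴/(120EI) = 187.1/EI
  δ_0 = 310.6/EI
Flexibility coefficient — unit upward force at B: δ_{BB} = L³/(3EI) = 14.29/EI.
With EI = 33000 kN·m²: δ_0 = 0.009411 m and δ_{BB} = 0.000433 m/kN.
Compatibility — the beam at B must follow the support down by 0.003 m: δ_0 − R_B·δ_{BB} = 0.003, so R_B = (0.009411 − 0.003)/0.000433 = 14.8 kN.
Moment equilibrium about A: M_A = Σ(load moments about A) − R_B·L = 97.53 − 14.8×3.5 = 45.72 kN·m.

M_A = 45.72 kN·m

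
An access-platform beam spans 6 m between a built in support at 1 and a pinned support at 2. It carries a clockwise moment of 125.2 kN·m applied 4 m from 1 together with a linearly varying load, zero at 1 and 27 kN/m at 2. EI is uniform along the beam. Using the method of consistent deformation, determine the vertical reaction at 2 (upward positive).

R_2 = 72.37 kN

Remove the prop at 2; the released (primary) structure is a cantilever built in at 1.
Deflection at 2 on the released cantilever, summing each load's contribution:
  clockwise couple 125.2 at a = 4: M₀a(2L − a)/(2EI) = 2003/EI
  triangular load, peak 27 at the free end: 11w₀L⁴/(120EI) = 3208/EI
  δ_0 = 5211/EI
Flexibility coefficient — unit upward force at 2: δ_{22} = L³/(3EI) = 72/EI.
Compatibility at 2: δ_0 − R_2·δ_{22} = 0, so R_2 = 5211/72 = 72.37 kN.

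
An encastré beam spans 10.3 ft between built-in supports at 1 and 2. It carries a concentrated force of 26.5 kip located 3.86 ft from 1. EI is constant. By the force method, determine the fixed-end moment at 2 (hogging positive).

M_2 = 23.97 kip·ft

Release both end moments; the primary structure is a simply-supported span 12 with redundants M_1 and M_2.
On the primary (simply-supported) span, the end slopes from the loading are:
  at 1: point load 26.5 at a = 3.86: Pab(L + b)/(6LEI) = 178.4/EI
  at 2: point load 26.5 at a = 3.86: Pab(L + a)/(6LEI) = 150.9/EI
  θ_10 = 178.4/EI,  θ_20 = 150.9/EI
Flexibility coefficients: a unit moment at one end gives L/(3EI) there and L/(6EI) at the far end, so f₁₁ = f₂₂ = 3.433/EI and f₁₂ = f₂₁ = 1.717/EI.
Compatibility — zero rotation at each built-in end:
  3.433 M_1 + 1.717 M_2 = 178.4
  1.717 M_1 + 3.433 M_2 = 150.9
Solving the pair gives M_1 = 39.99 kip·ft and M_2 = 23.97 kip·ft (hogging).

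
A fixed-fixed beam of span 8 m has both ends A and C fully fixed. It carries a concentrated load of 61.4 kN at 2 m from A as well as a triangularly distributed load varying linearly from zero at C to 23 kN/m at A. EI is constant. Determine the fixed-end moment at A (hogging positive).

Release both end moments; the primary structure is a simply-supported span AC with redundants M_A and M_C.
End rotations of the released simple span under the applied load (×1/EI):
  at A: point load 61.4 at a = 2: Pab(L + b)/(6LEI) = 214.9/EI
  at C: point load 61.4 at a = 2: Pab(L + a)/(6LEI) = 153.5/EI
  at A: triangular load, peak 23: w₀L³/(45EI) = 261.7/EI
  at C: triangular load, peak 23: 7w₀L³/(360EI) = 229/EI
  θ_A0 = 476.6/EI,  θ_C0 = 382.5/EI
Flexibility coefficients: a unit moment at one end gives L/(3EI) there and L/(6EI) at the far end, so f₁₁ = f₂₂ = 2.667/EI and f₁₂ = f₂₁ = 1.333/EI.
Compatibility — zero rotation at each built-in end:
  2.667 M_A + 1.333 M_C = 476.6
  1.333 M_A + 2.667 M_C = 382.5
Solving the pair gives M_A = 142.7 kN·m and M_C = 72.09 kN·m (hogging).

M_A = 142.7 kN·m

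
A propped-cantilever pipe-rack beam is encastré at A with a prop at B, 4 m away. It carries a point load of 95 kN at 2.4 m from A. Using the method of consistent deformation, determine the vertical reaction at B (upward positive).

Choose R_B as the redundant. The primary structure is the cantilever fixed at A.
Free-end deflection of the primary structure under the applied loading (downward +):
  point load 95 at a = 2.4: Pa²(3L − a)/(6EI) = 875.5/EI
Flexibility coefficient — unit upward force at B: δ_{BB} = L³/(3EI) = 21.33/EI.
Compatibility at B: δ_0 − R_B·δ_{BB} = 0, so R_B = 875.5/21.33 = 41.04 kN.

R_B = 41.04 kN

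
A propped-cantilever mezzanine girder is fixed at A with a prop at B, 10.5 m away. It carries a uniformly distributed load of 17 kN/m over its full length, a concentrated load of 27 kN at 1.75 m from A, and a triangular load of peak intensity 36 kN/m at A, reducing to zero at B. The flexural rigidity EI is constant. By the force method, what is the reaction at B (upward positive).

R_B = 105.8 kN

Choose R_B as the redundant. The primary structure is the cantilever fixed at A.
Primary-structure tip deflection at B by superposition:
  UDL 17: wL⁴/(8EI) = 25830/EI
  point load 27 at a = 1.75: Pa²(3L − a)/(6EI) = 410/EI
  triangular load, peak 36 at the fixed end: w₀L⁴/(30EI) = 14586/EI
  δ_0 = 40826/EI
Tip deflection under a unit load at B: L³/(3EI) = 385.9/EI.
The prop prevents deflection at B: R_B = δ_0/δ_{BB} = 40826/385.9 = 105.8 kN.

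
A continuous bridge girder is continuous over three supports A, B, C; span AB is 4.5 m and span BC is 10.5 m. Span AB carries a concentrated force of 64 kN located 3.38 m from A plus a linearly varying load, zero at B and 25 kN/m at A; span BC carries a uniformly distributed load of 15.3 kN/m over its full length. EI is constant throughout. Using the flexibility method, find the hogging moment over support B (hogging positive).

Release continuity at B by inserting a hinge; the redundant is the internal moment M_B. The primary structure is two simply-supported spans AB and BC.
Rotations at B on the released spans (each span's end-slope, ×1/EI):
  span AB: point load 64 at a = 3.38: Pab(L + a)/(6LEI) = 70.71/EI
  span AB: triangular load, peak 25: 7w₀L³/(360EI) = 44.3/EI
  span BC: UDL 15.3: wL³/(24EI) = 738/EI
  relative rotation θ_0 = (115 + 738)/EI = 853/EI
A unit hogging moment at B produces rotation L₁/(3EI) + L₂/(3EI) = 5/EI.
Slope continuity at B: θ_0 = M_B·5/EI, so M_B = 853/5 = 170.6 kN·m (hogging).

M_B = 170.6 kN·m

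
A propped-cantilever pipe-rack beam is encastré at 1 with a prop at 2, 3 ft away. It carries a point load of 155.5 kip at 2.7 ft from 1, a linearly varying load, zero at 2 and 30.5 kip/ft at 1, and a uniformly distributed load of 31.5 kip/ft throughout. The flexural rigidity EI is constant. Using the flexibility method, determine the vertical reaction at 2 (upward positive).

Remove the prop at 2; the released (primary) structure is a cantilever built in at 1.
Downward deflection at the released point 2 due to the loads:
  point load 155.5 at a = 2.7: Pa²(3L − a)/(6EI) = 1190/EI
  triangular load, peak 30.5 at the fixed end: w₀L⁴/(30EI) = 82.35/EI
  UDL 31.5: wL⁴/(8EI) = 318.9/EI
  δ_0 = 1592/EI
Flexibility coefficient — unit upward force at 2: δ_{22} = L³/(3EI) = 9/EI.
The prop prevents deflection at 2: R_2 = δ_0/δ_{22} = 1592/9 = 176.8 kip.

R_2 = 176.8 kip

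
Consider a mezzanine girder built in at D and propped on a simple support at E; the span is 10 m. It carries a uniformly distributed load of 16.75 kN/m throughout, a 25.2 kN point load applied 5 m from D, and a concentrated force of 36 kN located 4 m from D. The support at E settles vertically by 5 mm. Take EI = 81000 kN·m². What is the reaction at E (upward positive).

Release the roller at E. Primary structure: cantilever fixed at D.
Free-end deflection of the primary structure under the applied loading (downward +):
  UDL 16.75: wL⁴/(8EI) = 20938/EI
  point load 25.2 at a = 5: Pa²(3L − a)/(6EI) = 2625/EI
  point load 36 at a = 4: Pa²(3L − a)/(6EI) = 2496/EI
  δ_0 = 26058/EI
Flexibility coefficient — unit upward force at E: δ_{EE} = L³/(3EI) = 333.3/EI.
With EI = 81000 kN·m²: δ_0 = 0.32171 m and δ_{EE} = 0.004115 m/kN.
Compatibility — the beam at E must follow the support down by 0.005 m: δ_0 − R_E·δ_{EE} = 0.005, so R_E = (0.32171 − 0.005)/0.004115 = 76.96 kN.

R_E = 76.96 kN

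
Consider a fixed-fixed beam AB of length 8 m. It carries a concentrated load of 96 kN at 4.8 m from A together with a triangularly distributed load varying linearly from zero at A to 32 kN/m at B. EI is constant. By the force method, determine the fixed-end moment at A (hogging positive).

M_A = 142 kN·m

Release both end moments; the primary structure is a simply-supported span AB with redundants M_A and M_B.
End rotations of the released simple span under the applied load (×1/EI):
  at A: point load 96 at a = 4.8: Pab(L + b)/(6LEI) = 344.1/EI
  at B: point load 96 at a = 4.8: Pab(L + a)/(6LEI) = 393.2/EI
  at A: triangular load, peak 32: 7w₀L³/(360EI) = 318.6/EI
  at B: triangular load, peak 32: w₀L³/(45EI) = 364.1/EI
  θ_A0 = 662.6/EI,  θ_B0 = 757.3/EI
Flexibility coefficients: a unit moment at one end gives L/(3EI) there and L/(6EI) at the far end, so f₁₁ = f₂₂ = 2.667/EI and f₁₂ = f₂₁ = 1.333/EI.
Compatibility — zero rotation at each built-in end:
  2.667 M_A + 1.333 M_B = 662.6
  1.333 M_A + 2.667 M_B = 757.3
Solving the pair gives M_A = 142 kN·m and M_B = 213 kN·m (hogging).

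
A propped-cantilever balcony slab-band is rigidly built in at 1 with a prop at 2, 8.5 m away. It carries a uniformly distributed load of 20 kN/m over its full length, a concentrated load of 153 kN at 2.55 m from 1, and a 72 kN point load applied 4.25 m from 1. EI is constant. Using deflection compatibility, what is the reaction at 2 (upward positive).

R_2 = 104.8 kN

Take the reaction at 2 as the redundant and release it; the primary structure is a cantilever fixed at 1.
Downward deflection at the released point 2 due to the loads:
  UDL 20: wL⁴/(8EI) = 13050/EI
  point load 153 at a = 2.55: Pa²(3L − a)/(6EI) = 3805/EI
  point load 72 at a = 4.25: Pa²(3L − a)/(6EI) = 4606/EI
  δ_0 = 21462/EI
Flexibility coefficient — unit upward force at 2: δ_{22} = L³/(3EI) = 204.7/EI.
The prop prevents deflection at 2: R_2 = δ_0/δ_{22} = 21462/204.7 = 104.8 kN.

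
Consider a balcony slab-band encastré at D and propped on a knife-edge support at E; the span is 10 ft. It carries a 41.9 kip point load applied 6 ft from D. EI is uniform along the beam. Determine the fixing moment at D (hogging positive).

M_D = 70.39 kip·ft

Release the roller at E. Primary structure: cantilever fixed at D.
Primary-structure tip deflection at E by superposition:
  point load 41.9 at a = 6: Pa²(3L − a)/(6EI) = 6034/EI
Flexibility coefficient — unit upward force at E: δ_{EE} = L³/(3EI) = 333.3/EI.
The prop prevents deflection at E: R_E = δ_0/δ_{EE} = 6034/333.3 = 18.1 kip.
Moment equilibrium about D: M_D = Σ(load moments about D) − R_E·L = 251.4 − 18.1×10 = 70.39 kip·ft.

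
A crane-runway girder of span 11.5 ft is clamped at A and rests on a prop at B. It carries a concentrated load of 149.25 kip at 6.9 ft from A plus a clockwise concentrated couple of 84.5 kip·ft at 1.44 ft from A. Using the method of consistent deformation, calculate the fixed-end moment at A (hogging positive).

M_A = 343.1 kip·ft

Release the roller at B. Primary structure: cantilever fixed at A.
Primary-structure tip deflection at B by superposition:
  point load 149.25 at a = 6.9: Pa²(3L − a)/(6EI) = 32687/EI
  clockwise couple 84.5 at a = 1.44: M₀a(2L − a)/(2EI) = 1312/EI
  δ_0 = 33998/EI
Flexibility coefficient — unit upward force at B: δ_{BB} = L³/(3EI) = 507/EI.
Compatibility at B: δ_0 − R_B·δ_{BB} = 0, so R_B = 33998/507 = 67.06 kip.
Moment equilibrium about A: M_A = Σ(load moments about A) − R_B·L = 1114 − 67.06×11.5 = 343.1 kip·ft.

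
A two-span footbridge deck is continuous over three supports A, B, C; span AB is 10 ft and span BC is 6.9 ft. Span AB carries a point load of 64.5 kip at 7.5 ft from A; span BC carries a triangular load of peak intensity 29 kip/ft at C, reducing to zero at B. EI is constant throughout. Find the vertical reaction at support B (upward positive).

Release continuity at B by inserting a hinge; the redundant is the internal moment M_B. The primary structure is two simply-supported spans AB and BC.
Discontinuity in slope at B on the released structure — sum the simple-span end rotations:
  span AB: point load 64.5 at a = 7.5: Pab(L + a)/(6LEI) = 352.7/EI
  span BC: triangular load, peak 29: 7w₀L³/(360EI) = 185.2/EI
  relative rotation θ_0 = (352.7 + 185.2)/EI = 538/EI
A unit hogging moment at B produces rotation L₁/(3EI) + L₂/(3EI) = 5.633/EI.
Compatibility: M_B·(L₁+L₂)/(3EI) = θ_0, giving M_B = 95.5 kip·ft (hogging).
Span AB, ΣM about A with M_B applied at B: R_B^{AB}·10 = 483.8 + 95.5, so R_B^{AB} = 57.92 kip and R_A = 64.5 − 57.92 = 6.575 kip.
Span BC, ΣM about C: R_B^{BC}·6.9 = 230.1 + 95.5, so R_B^{BC} = 47.19 kip and R_C = 100 − 47.19 = 52.86 kip.
R_B = 57.92 + 47.19 = 105.1 kip.

R_B = 105.1 kip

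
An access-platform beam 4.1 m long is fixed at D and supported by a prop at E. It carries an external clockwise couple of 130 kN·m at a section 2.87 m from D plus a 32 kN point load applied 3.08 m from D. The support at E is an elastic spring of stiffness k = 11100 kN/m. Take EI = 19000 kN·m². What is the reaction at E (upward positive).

Choose R_E as the redundant. The primary structure is the cantilever fixed at D.
Free-end deflection of the primary structure under the applied loading (downward +):
  clockwise couple 130 at a = 2.87: M₀a(2L − a)/(2EI) = 994.3/EI
  point load 32 at a = 3.08: Pa²(3L − a)/(6EI) = 466.5/EI
  δ_0 = 1461/EI
Tip deflection under a unit load at E: L³/(3EI) = 22.97/EI.
With EI = 19000 kN·m²: δ_0 = 0.076884 m and δ_{EE} = 0.001209 m/kN.
Compatibility — the spring shortens by R_E/k under the reaction it provides: δ_0 − R_E·δ_{EE} = R_E/k. With 1/k = 0.00009 m/kN, R_E = δ_0 / (δ_{EE} + 1/k) = 0.076884 / (0.001209 + 0.00009) = 59.18 kN.

R_E = 59.18 kN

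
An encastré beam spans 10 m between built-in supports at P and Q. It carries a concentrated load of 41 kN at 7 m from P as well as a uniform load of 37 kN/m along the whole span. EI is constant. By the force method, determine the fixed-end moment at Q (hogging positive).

M_Q = 368.6 kN·m

Release both end moments; the primary structure is a simply-supported span PQ with redundants M_P and M_Q.
End rotations of the released simple span under the applied load (×1/EI):
  at P: point load 41 at a = 7: Pab(L + b)/(6LEI) = 186.6/EI
  at Q: point load 41 at a = 7: Pab(L + a)/(6LEI) = 243.9/EI
  at P: UDL 37: wL³/(24EI) = 1542/EI
  at Q: UDL 37: wL³/(24EI) = 1542/EI
  θ_P0 = 1728/EI,  θ_Q0 = 1786/EI
Flexibility coefficients: a unit moment at one end gives L/(3EI) there and L/(6EI) at the far end, so f₁₁ = f₂₂ = 3.333/EI and f₁₂ = f₂₁ = 1.667/EI.
Compatibility — zero rotation at each built-in end:
  3.333 M_P + 1.667 M_Q = 1728
  1.667 M_P + 3.333 M_Q = 1786
Solving the pair gives M_P = 334.2 kN·m and M_Q = 368.6 kN·m (hogging).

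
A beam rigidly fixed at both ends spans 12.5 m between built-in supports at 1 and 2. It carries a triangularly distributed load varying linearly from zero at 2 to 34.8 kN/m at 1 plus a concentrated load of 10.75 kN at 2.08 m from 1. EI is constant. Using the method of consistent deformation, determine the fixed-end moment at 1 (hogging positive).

Take the two fixed-end moments M_1, M_2 as redundants; the released structure is the simple span 12.
Simple-span end rotations at 1 and 2 under the given loads:
  at 1: triangular load, peak 34.8: w₀L³/(45EI) = 1510/EI
  at 2: triangular load, peak 34.8: 7w₀L³/(360EI) = 1322/EI
  at 1: point load 10.75 at a = 2.08: Pab(L + b)/(6LEI) = 71.2/EI
  at 2: point load 10.75 at a = 2.08: Pab(L + a)/(6LEI) = 45.29/EI
  θ_10 = 1582/EI,  θ_20 = 1367/EI
Flexibility coefficients: a unit moment at one end gives L/(3EI) there and L/(6EI) at the far end, so f₁₁ = f₂₂ = 4.167/EI and f₁₂ = f₂₁ = 2.083/EI.
Compatibility — zero rotation at each built-in end:
  4.167 M_1 + 2.083 M_2 = 1582
  2.083 M_1 + 4.167 M_2 = 1367
Solving the pair gives M_1 = 287.4 kN·m and M_2 = 184.4 kN·m (hogging).

M_1 = 287.4 kN·m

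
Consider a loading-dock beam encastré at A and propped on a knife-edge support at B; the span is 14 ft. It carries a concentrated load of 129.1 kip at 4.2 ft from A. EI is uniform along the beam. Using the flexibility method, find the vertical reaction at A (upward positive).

R_A = 113.4 kip

Choose R_B as the redundant. The primary structure is the cantilever fixed at A.
Primary-structure tip deflection at B by superposition:
  point load 129.1 at a = 4.2: Pa²(3L − a)/(6EI) = 14347/EI
Tip deflection under a unit load at B: L³/(3EI) = 914.7/EI.
Compatibility at B: δ_0 − R_B·δ_{BB} = 0, so R_B = 14347/914.7 = 15.69 kip.
Vertical equilibrium: R_A = ΣP − R_B = 129.1 − 15.69 = 113.4 kip.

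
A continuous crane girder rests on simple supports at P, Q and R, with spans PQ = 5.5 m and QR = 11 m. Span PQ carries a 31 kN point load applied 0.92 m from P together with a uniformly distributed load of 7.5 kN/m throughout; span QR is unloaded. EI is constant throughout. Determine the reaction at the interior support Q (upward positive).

R_Q = 29.65 kN

Insert a hinge at Q; M_Q is the redundant, and each span becomes simply supported.
Rotations at Q on the released spans (each span's end-slope, ×1/EI):
  span PQ: point load 31 at a = 0.92: Pab(L + a)/(6LEI) = 25.41/EI
  span PQ: UDL 7.5: wL³/(24EI) = 51.99/EI
  relative rotation θ_0 = (77.4 + 0)/EI = 77.4/EI
A unit hogging moment at Q produces rotation L₁/(3EI) + L₂/(3EI) = 5.5/EI.
Slope continuity at Q: θ_0 = M_Q·5.5/EI, so M_Q = 77.4/5.5 = 14.07 kN·m (hogging).
Span PQ, ΣM about P with M_Q applied at Q: R_Q^{PQ}·5.5 = 142 + 14.07, so R_Q^{PQ} = 28.37 kN and R_P = 72.25 − 28.37 = 43.88 kN.
Span QR, ΣM about R: R_Q^{QR}·11 = 0 + 14.07, so R_Q^{QR} = 1.279 kN and R_R = 0 − 1.279 = -1.279 kN.
R_Q = 28.37 + 1.279 = 29.65 kN.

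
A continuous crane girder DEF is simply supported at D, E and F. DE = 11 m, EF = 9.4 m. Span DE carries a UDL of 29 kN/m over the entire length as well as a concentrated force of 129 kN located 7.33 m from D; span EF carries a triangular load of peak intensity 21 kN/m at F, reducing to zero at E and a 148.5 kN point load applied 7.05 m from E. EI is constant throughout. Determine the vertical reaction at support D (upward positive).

Release continuity at E by inserting a hinge; the redundant is the internal moment M_E. The primary structure is two simply-supported spans DE and EF.
Discontinuity in slope at E on the released structure — sum the simple-span end rotations:
  span DE: UDL 29: wL³/(24EI) = 1608/EI
  span DE: point load 129 at a = 7.33: Pab(L + a)/(6LEI) = 963.8/EI
  span EF: triangular load, peak 21: 7w₀L³/(360EI) = 339.2/EI
  span EF: point load 148.5 at a = 7.05: Pab(L + b)/(6LEI) = 512.6/EI
  relative rotation θ_0 = (2572 + 851.7)/EI = 3424/EI
A unit hogging moment at E produces rotation L₁/(3EI) + L₂/(3EI) = 6.8/EI.
Slope continuity at E: θ_0 = M_E·6.8/EI, so M_E = 3424/6.8 = 503.5 kN·m (hogging).
Span DE, ΣM about D with M_E applied at E: R_E^{DE}·11 = 2700 + 503.5, so R_E^{DE} = 291.2 kN and R_D = 448 − 291.2 = 156.8 kN.

R_D = 156.8 kN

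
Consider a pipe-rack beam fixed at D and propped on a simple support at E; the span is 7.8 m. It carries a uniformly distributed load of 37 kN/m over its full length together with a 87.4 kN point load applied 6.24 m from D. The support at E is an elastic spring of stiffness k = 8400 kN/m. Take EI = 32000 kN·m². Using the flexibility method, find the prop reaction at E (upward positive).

R_E = 165.8 kN

Take the reaction at E as the redundant and release it; the primary structure is a cantilever fixed at D.
Free-end deflection of the primary structure under the applied loading (downward +):
  UDL 37: wL⁴/(8EI) = 17119/EI
  point load 87.4 at a = 6.24: Pa²(3L − a)/(6EI) = 9733/EI
  δ_0 = 26852/EI
Tip deflection under a unit load at E: L³/(3EI) = 158.2/EI.
With EI = 32000 kN·m²: δ_0 = 0.83914 m and δ_{EE} = 0.004943 m/kN.
Compatibility — the spring shortens by R_E/k under the reaction it provides: δ_0 − R_E·δ_{EE} = R_E/k. With 1/k = 0.000119 m/kN, R_E = δ_0 / (δ_{EE} + 1/k) = 0.83914 / (0.004943 + 0.000119) = 165.8 kN.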